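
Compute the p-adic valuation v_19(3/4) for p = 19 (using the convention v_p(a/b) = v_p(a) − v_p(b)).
v_19(3/4) = 0

Factor powers of 19 from the numerator and denominator of the reduced fraction: 3 = 19^0 · 3 and 4 = 19^0 · 4. Apply v_p(a/b) = v_p(a) − v_p(b): v_19(3/4) = 0 − 0 = 0.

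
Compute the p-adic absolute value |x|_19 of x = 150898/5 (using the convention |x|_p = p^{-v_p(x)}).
|150898/5|_19 = 1/6859

Step 1 — compute v_19(x) by factoring powers of 19 out of the numerator and denominator: v_19(150898/5) = 3. Step 2 — apply |x|_p = p^{-v_p(x)} = 19^{-3} = 1/6859.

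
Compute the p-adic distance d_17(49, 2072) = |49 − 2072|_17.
d_17(49, 2072) = 1/289

Step 1 — x − y = 49 − 2072 = -2023. Step 2 — v_17(-2023) = 2 (factor: -2023 = −(17^2 · 7); the sign does not affect v_p). Step 3 — |x − y|_17 = 17^{-2} = 1/289.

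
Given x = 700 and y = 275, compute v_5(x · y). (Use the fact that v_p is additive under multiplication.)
v_5(192500) = 4

v_p(x) = 2 (factor: 700 = 5^2 · 28); v_p(y) = 2 (factor: 275 = 5^2 · 11). Additivity: v_p(xy) = v_p(x) + v_p(y) = 2 + 2 = 4. (Direct check: xy = 192500 = 5^4 · (308).)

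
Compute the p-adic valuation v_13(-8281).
v_13(-8281) = 2

v_13(n) is the largest exponent k such that 13^k divides n. Factor out: -8281 = -13^2 · 49. (Sign doesn't affect v_p.) So v_13(-8281) = 2.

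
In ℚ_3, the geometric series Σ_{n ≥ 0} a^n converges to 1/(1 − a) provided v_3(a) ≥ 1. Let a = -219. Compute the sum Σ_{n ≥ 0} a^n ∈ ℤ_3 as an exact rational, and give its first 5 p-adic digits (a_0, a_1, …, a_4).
Σ a^n = 1/(1 − a) = 1/220;  first 5 digits = (1, 2, 0, 0, 2)

v_3(a) = 1 ≥ 1, so the series converges in ℤ_3 to 1/(1 − a) = 1/(1 − (-219)) = 1/220. Expand this rational in ℤ_3: compute digits iteratively via d_i = x_i mod 3, x_{i+1} = (x_i − d_i)/3. The first 5 digits are (1, 2, 0, 0, 2).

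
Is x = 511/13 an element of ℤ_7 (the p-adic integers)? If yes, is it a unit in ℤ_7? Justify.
x ∈ ℤ_7 but not a unit; v_7(x) = 1 > 0

ℤ_7 = {x ∈ ℚ_7 : v_7(x) ≥ 0} and ℤ_7^× = {x ∈ ℤ_7 : v_7(x) = 0}. Here v_7(511/13) = v_7(num) − v_7(den) = 1; compare against these criteria.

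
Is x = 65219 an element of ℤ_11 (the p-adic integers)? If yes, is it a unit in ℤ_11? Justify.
x ∈ ℤ_11 but not a unit; v_11(x) = 3 > 0

ℤ_11 = {x ∈ ℚ_11 : v_11(x) ≥ 0} and ℤ_11^× = {x ∈ ℤ_11 : v_11(x) = 0}. Here v_11(65219) = v_11(num) − v_11(den) = 3; compare against these criteria.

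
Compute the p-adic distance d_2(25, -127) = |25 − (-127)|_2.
d_2(25, -127) = 1/8

Step 1 — x − y = 25 − (-127) = 152. Step 2 — v_2(152) = 3 (factor: 152 = (2^3 · 19); the sign does not affect v_p). Step 3 — |x − y|_2 = 2^{-3} = 1/8.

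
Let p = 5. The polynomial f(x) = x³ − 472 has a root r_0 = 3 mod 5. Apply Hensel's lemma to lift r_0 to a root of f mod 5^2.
r_1 = 13 (mod 25)

Hensel: r_{i+1} = r_i − f(r_i)/f′(r_i) mod 5^{i+2}, where f′(x) = 3x². Iterate:
  r_0 = 3 (mod 5)
  r_1 = 13 (mod 25)
Final: r = 13 with f(r) ≡ 0 mod 5^2.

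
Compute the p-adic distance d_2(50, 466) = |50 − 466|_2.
d_2(50, 466) = 1/32

Step 1 — x − y = 50 − 466 = -416. Step 2 — v_2(-416) = 5 (factor: -416 = −(2^5 · 13); the sign does not affect v_p). Step 3 — |x − y|_2 = 2^{-5} = 1/32.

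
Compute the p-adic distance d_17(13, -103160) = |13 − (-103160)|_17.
d_17(13, -103160) = 1/4913

Step 1 — x − y = 13 − (-103160) = 103173. Step 2 — v_17(103173) = 3 (factor: 103173 = (17^3 · 21); the sign does not affect v_p). Step 3 — |x − y|_17 = 17^{-3} = 1/4913.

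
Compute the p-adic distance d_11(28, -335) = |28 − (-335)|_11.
d_11(28, -335) = 1/121

Step 1 — x − y = 28 − (-335) = 363. Step 2 — v_11(363) = 2 (factor: 363 = (11^2 · 3); the sign does not affect v_p). Step 3 — |x − y|_11 = 11^{-2} = 1/121.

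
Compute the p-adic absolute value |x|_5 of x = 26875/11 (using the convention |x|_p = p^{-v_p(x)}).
|26875/11|_5 = 1/625

Step 1 — compute v_5(x) by factoring powers of 5 out of the numerator and denominator: v_5(26875/11) = 4. Step 2 — apply |x|_p = p^{-v_p(x)} = 5^{-4} = 1/625.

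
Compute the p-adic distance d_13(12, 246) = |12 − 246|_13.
d_13(12, 246) = 1/13

Step 1 — x − y = 12 − 246 = -234. Step 2 — v_13(-234) = 1 (factor: -234 = −(13^1 · 18); the sign does not affect v_p). Step 3 — |x − y|_13 = 13^{-1} = 1/13.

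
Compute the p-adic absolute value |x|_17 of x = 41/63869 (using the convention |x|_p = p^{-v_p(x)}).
|41/63869|_17 = 4913

Step 1 — compute v_17(x) by factoring powers of 17 out of the numerator and denominator: v_17(41/63869) = -3. Step 2 — apply |x|_p = p^{-v_p(x)} = 17^{3} = 4913.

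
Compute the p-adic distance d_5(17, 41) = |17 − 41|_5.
d_5(17, 41) = 1

Step 1 — x − y = 17 − 41 = -24. Step 2 — v_5(-24) = 0 (factor: -24 = −(5^0 · 24); the sign does not affect v_p). Step 3 — |x − y|_5 = 5^{0} = 1.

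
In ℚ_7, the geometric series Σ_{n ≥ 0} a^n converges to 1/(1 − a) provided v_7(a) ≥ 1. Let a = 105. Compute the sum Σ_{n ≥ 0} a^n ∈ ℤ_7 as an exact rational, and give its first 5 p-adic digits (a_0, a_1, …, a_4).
Σ a^n = 1/(1 − a) = -1/104;  first 5 digits = (1, 1, 3, 5, 4)

v_7(a) = 1 ≥ 1, so the series converges in ℤ_7 to 1/(1 − a) = 1/(1 − 105) = -1/104. Expand this rational in ℤ_7: compute digits iteratively via d_i = x_i mod 7, x_{i+1} = (x_i − d_i)/7. The first 5 digits are (1, 1, 3, 5, 4).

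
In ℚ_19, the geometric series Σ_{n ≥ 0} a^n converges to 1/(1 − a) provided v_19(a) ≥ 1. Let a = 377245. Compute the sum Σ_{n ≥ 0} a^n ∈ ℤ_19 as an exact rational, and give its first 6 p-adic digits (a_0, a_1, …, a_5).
Σ a^n = 1/(1 − a) = -1/377244;  first 6 digits = (1, 0, 0, 17, 2, 0)

v_19(a) = 3 ≥ 1, so the series converges in ℤ_19 to 1/(1 − a) = 1/(1 − 377245) = -1/377244. Expand this rational in ℤ_19: compute digits iteratively via d_i = x_i mod 19, x_{i+1} = (x_i − d_i)/19. The first 6 digits are (1, 0, 0, 17, 2, 0).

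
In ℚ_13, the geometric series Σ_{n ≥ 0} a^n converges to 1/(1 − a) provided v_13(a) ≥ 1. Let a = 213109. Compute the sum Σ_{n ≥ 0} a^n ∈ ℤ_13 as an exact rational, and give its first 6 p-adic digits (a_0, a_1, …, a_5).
Σ a^n = 1/(1 − a) = -1/213108;  first 6 digits = (1, 0, 0, 6, 7, 0)

v_13(a) = 3 ≥ 1, so the series converges in ℤ_13 to 1/(1 − a) = 1/(1 − 213109) = -1/213108. Expand this rational in ℤ_13: compute digits iteratively via d_i = x_i mod 13, x_{i+1} = (x_i − d_i)/13. The first 6 digits are (1, 0, 0, 6, 7, 0).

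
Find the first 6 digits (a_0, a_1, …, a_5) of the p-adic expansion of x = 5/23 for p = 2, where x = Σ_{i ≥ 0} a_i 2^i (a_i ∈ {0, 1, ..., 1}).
(a_0, …, a_5) = (1, 1, 0, 0, 0, 0)

v_2(5/23) = 0 (numerator and denominator both coprime to 2), so x ∈ ℤ_2^×. Compute digits iteratively via a_i = x_i mod 2, x_{i+1} = (x_i − a_i)/2, with x_0 = x:
  x_0 = 5/23;  a_0 = 1;  x_1 = (x_0 − 1)/2 = -9/23
  x_1 = -9/23;  a_1 = 1;  x_2 = (x_1 − 1)/2 = -16/23
  x_2 = -16/23;  a_2 = 0;  x_3 = (x_2 − 0)/2 = -8/23
  x_3 = -8/23;  a_3 = 0;  x_4 = (x_3 − 0)/2 = -4/23
  x_4 = -4/23;  a_4 = 0;  x_5 = (x_4 − 0)/2 = -2/23
  x_5 = -2/23;  a_5 = 0;  x_6 = (x_5 − 0)/2 = -1/23
Digits: (1, 1, 0, 0, 0, 0).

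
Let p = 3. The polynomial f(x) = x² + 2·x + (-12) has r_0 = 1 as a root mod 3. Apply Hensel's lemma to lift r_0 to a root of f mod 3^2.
r_1 = 1 (mod 9)

Hensel: r_{i+1} = r_i − f(r_i)·(f′(r_i))^{-1} mod 3^{i+2}, f′(x) = 2x + 2. Iterate:
  r_0 = 1 (mod 3)
  r_1 = 1 (mod 9)
Final: r = 1 satisfies f(r) ≡ 0 mod 3^2.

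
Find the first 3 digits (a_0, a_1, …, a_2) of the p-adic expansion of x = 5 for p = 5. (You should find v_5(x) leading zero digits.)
(a_0, …, a_2) = (0, 1, 0)

v_5(5) = 1, so a_0 = ... = a_0 = 0. Factor out: x = 5^1 · u with u = 1 a unit in ℤ_5. Expand u iteratively via a_{v+i} = u_i mod 5, u_{i+1} = (u_i − a_{v+i})/5:
  u_0 = 1;  a_1 = 1;  u_1 = (u_0 − 1)/5 = 0
  u_1 = 0;  a_2 = 0;  u_2 = (u_1 − 0)/5 = 0
Digits: (0, 1, 0).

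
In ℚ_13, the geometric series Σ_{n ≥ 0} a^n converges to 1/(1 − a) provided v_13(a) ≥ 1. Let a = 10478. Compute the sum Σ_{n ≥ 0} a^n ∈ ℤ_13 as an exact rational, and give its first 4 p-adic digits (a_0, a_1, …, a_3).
Σ a^n = 1/(1 − a) = -1/10477;  first 4 digits = (1, 0, 10, 4)

v_13(a) = 2 ≥ 1, so the series converges in ℤ_13 to 1/(1 − a) = 1/(1 − 10478) = -1/10477. Expand this rational in ℤ_13: compute digits iteratively via d_i = x_i mod 13, x_{i+1} = (x_i − d_i)/13. The first 4 digits are (1, 0, 10, 4).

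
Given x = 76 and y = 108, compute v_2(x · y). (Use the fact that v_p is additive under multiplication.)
v_2(8208) = 4

v_p(x) = 2 (factor: 76 = 2^2 · 19); v_p(y) = 2 (factor: 108 = 2^2 · 27). Additivity: v_p(xy) = v_p(x) + v_p(y) = 2 + 2 = 4. (Direct check: xy = 8208 = 2^4 · (513).)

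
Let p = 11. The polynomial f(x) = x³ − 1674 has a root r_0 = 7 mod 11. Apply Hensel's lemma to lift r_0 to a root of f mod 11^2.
r_1 = 7 (mod 121)

Hensel: r_{i+1} = r_i − f(r_i)/f′(r_i) mod 11^{i+2}, where f′(x) = 3x². Iterate:
  r_0 = 7 (mod 11)
  r_1 = 7 (mod 121)
Final: r = 7 with f(r) ≡ 0 mod 11^2.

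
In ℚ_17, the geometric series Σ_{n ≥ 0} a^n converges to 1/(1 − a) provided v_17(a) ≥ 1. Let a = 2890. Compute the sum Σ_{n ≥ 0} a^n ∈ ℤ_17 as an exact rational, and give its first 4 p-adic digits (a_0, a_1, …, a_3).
Σ a^n = 1/(1 − a) = -1/2889;  first 4 digits = (1, 0, 10, 0)

v_17(a) = 2 ≥ 1, so the series converges in ℤ_17 to 1/(1 − a) = 1/(1 − 2890) = -1/2889. Expand this rational in ℤ_17: compute digits iteratively via d_i = x_i mod 17, x_{i+1} = (x_i − d_i)/17. The first 4 digits are (1, 0, 10, 0).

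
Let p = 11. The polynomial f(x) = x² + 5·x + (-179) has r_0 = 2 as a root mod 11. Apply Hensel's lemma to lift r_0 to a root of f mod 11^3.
r_2 = 706 (mod 1331)

Hensel: r_{i+1} = r_i − f(r_i)·(f′(r_i))^{-1} mod 11^{i+2}, f′(x) = 2x + 5. Iterate:
  r_0 = 2 (mod 11)
  r_1 = 101 (mod 121)
  r_2 = 706 (mod 1331)
Final: r = 706 satisfies f(r) ≡ 0 mod 11^3.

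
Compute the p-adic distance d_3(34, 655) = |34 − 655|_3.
d_3(34, 655) = 1/27

Step 1 — x − y = 34 − 655 = -621. Step 2 — v_3(-621) = 3 (factor: -621 = −(3^3 · 23); the sign does not affect v_p). Step 3 — |x − y|_3 = 3^{-3} = 1/27.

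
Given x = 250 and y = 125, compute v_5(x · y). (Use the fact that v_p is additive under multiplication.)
v_5(31250) = 6

v_p(x) = 3 (factor: 250 = 5^3 · 2); v_p(y) = 3 (factor: 125 = 5^3 · 1). Additivity: v_p(xy) = v_p(x) + v_p(y) = 3 + 3 = 6. (Direct check: xy = 31250 = 5^6 · (2).)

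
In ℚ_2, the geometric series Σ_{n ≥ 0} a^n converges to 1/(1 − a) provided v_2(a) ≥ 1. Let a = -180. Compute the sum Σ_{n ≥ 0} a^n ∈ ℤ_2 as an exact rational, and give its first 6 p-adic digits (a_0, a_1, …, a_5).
Σ a^n = 1/(1 − a) = 1/181;  first 6 digits = (1, 0, 1, 1, 1, 0)

v_2(a) = 2 ≥ 1, so the series converges in ℤ_2 to 1/(1 − a) = 1/(1 − (-180)) = 1/181. Expand this rational in ℤ_2: compute digits iteratively via d_i = x_i mod 2, x_{i+1} = (x_i − d_i)/2. The first 6 digits are (1, 0, 1, 1, 1, 0).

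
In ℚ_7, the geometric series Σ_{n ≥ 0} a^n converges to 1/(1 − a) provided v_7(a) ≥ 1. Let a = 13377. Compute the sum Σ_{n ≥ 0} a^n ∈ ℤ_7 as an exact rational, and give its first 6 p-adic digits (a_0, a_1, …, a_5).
Σ a^n = 1/(1 − a) = -1/13376;  first 6 digits = (1, 0, 0, 4, 5, 0)

v_7(a) = 3 ≥ 1, so the series converges in ℤ_7 to 1/(1 − a) = 1/(1 − 13377) = -1/13376. Expand this rational in ℤ_7: compute digits iteratively via d_i = x_i mod 7, x_{i+1} = (x_i − d_i)/7. The first 6 digits are (1, 0, 0, 4, 5, 0).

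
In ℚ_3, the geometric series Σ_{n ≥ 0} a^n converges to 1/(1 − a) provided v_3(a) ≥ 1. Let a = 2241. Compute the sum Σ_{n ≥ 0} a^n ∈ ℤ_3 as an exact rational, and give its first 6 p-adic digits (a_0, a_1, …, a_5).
Σ a^n = 1/(1 − a) = -1/2240;  first 6 digits = (1, 0, 0, 2, 0, 0)

v_3(a) = 3 ≥ 1, so the series converges in ℤ_3 to 1/(1 − a) = 1/(1 − 2241) = -1/2240. Expand this rational in ℤ_3: compute digits iteratively via d_i = x_i mod 3, x_{i+1} = (x_i − d_i)/3. The first 6 digits are (1, 0, 0, 2, 0, 0).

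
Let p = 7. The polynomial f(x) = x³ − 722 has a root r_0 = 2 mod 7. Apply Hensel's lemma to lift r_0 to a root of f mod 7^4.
r_3 = 1850 (mod 2401)

Hensel: r_{i+1} = r_i − f(r_i)/f′(r_i) mod 7^{i+2}, where f′(x) = 3x². Iterate:
  r_0 = 2 (mod 7)
  r_1 = 37 (mod 49)
  r_2 = 135 (mod 343)
  r_3 = 1850 (mod 2401)
Final: r = 1850 with f(r) ≡ 0 mod 7^4.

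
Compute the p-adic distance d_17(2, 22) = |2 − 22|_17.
d_17(2, 22) = 1

Step 1 — x − y = 2 − 22 = -20. Step 2 — v_17(-20) = 0 (factor: -20 = −(17^0 · 20); the sign does not affect v_p). Step 3 — |x − y|_17 = 17^{0} = 1.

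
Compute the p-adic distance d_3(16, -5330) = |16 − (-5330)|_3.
d_3(16, -5330) = 1/243

Step 1 — x − y = 16 − (-5330) = 5346. Step 2 — v_3(5346) = 5 (factor: 5346 = (3^5 · 22); the sign does not affect v_p). Step 3 — |x − y|_3 = 3^{-5} = 1/243.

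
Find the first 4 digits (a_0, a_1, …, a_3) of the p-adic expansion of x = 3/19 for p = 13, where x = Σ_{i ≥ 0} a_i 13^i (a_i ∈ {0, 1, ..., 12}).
(a_0, …, a_3) = (7, 7, 9, 2)

v_13(3/19) = 0 (numerator and denominator both coprime to 13), so x ∈ ℤ_13^×. Compute digits iteratively via a_i = x_i mod 13, x_{i+1} = (x_i − a_i)/13, with x_0 = x:
  x_0 = 3/19;  a_0 = 7;  x_1 = (x_0 − 7)/13 = -10/19
  x_1 = -10/19;  a_1 = 7;  x_2 = (x_1 − 7)/13 = -11/19
  x_2 = -11/19;  a_2 = 9;  x_3 = (x_2 − 9)/13 = -14/19
  x_3 = -14/19;  a_3 = 2;  x_4 = (x_3 − 2)/13 = -4/19
Digits: (7, 7, 9, 2).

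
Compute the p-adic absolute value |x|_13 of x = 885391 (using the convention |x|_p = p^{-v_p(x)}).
|885391|_13 = 1/28561

Step 1 — compute v_13(x) by factoring powers of 13 out of the numerator and denominator: v_13(885391) = 4. Step 2 — apply |x|_p = p^{-v_p(x)} = 13^{-4} = 1/28561.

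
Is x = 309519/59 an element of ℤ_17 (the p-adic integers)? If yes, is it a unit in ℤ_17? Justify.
x ∈ ℤ_17 but not a unit; v_17(x) = 3 > 0

ℤ_17 = {x ∈ ℚ_17 : v_17(x) ≥ 0} and ℤ_17^× = {x ∈ ℤ_17 : v_17(x) = 0}. Here v_17(309519/59) = v_17(num) − v_17(den) = 3; compare against these criteria.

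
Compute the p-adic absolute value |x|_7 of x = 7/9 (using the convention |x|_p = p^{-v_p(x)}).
|7/9|_7 = 1/7

Step 1 — compute v_7(x) by factoring powers of 7 out of the numerator and denominator: v_7(7/9) = 1. Step 2 — apply |x|_p = p^{-v_p(x)} = 7^{-1} = 1/7.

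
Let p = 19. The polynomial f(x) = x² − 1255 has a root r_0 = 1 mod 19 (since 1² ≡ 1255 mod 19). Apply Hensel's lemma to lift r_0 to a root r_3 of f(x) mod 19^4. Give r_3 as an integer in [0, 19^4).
r_3 = 26981 (mod 130321)

Hensel's recurrence: r_{i+1} = r_i − f(r_i)·(f′(r_i))^{-1} mod 19^{i+2}, with f′(x) = 2x. Iterate:
  r_0 = 1 (mod 19)
  r_1 = 267 (mod 361)
  r_2 = 6404 (mod 6859)
  r_3 = 26981 (mod 130321)
Final: r_3 = 26981, and one checks f(r_3) ≡ 0 mod 19^4.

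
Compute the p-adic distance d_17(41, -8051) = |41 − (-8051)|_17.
d_17(41, -8051) = 1/289

Step 1 — x − y = 41 − (-8051) = 8092. Step 2 — v_17(8092) = 2 (factor: 8092 = (17^2 · 28); the sign does not affect v_p). Step 3 — |x − y|_17 = 17^{-2} = 1/289.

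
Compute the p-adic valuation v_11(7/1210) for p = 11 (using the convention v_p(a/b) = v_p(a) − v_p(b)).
v_11(7/1210) = -2

Factor powers of 11 from the numerator and denominator of the reduced fraction: 7 = 11^0 · 7 and 1210 = 11^2 · 10. Apply v_p(a/b) = v_p(a) − v_p(b): v_11(7/1210) = 0 − 2 = -2.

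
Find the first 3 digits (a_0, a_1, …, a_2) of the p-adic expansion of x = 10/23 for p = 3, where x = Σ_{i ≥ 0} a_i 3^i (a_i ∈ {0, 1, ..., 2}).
(a_0, …, a_2) = (2, 0, 1)

v_3(10/23) = 0 (numerator and denominator both coprime to 3), so x ∈ ℤ_3^×. Compute digits iteratively via a_i = x_i mod 3, x_{i+1} = (x_i − a_i)/3, with x_0 = x:
  x_0 = 10/23;  a_0 = 2;  x_1 = (x_0 − 2)/3 = -12/23
  x_1 = -12/23;  a_1 = 0;  x_2 = (x_1 − 0)/3 = -4/23
  x_2 = -4/23;  a_2 = 1;  x_3 = (x_2 − 1)/3 = -9/23
Digits: (2, 0, 1).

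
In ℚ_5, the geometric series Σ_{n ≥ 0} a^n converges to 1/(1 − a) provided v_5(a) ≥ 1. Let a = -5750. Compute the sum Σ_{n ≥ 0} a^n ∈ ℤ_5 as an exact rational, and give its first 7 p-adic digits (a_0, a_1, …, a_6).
Σ a^n = 1/(1 − a) = 1/5751;  first 7 digits = (1, 0, 0, 4, 0, 3, 0)

v_5(a) = 3 ≥ 1, so the series converges in ℤ_5 to 1/(1 − a) = 1/(1 − (-5750)) = 1/5751. Expand this rational in ℤ_5: compute digits iteratively via d_i = x_i mod 5, x_{i+1} = (x_i − d_i)/5. The first 7 digits are (1, 0, 0, 4, 0, 3, 0).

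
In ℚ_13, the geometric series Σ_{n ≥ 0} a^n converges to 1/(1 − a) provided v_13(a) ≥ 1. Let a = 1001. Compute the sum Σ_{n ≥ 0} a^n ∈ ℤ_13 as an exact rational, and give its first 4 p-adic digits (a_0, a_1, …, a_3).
Σ a^n = 1/(1 − a) = -1/1000;  first 4 digits = (1, 12, 6, 0)

v_13(a) = 1 ≥ 1, so the series converges in ℤ_13 to 1/(1 − a) = 1/(1 − 1001) = -1/1000. Expand this rational in ℤ_13: compute digits iteratively via d_i = x_i mod 13, x_{i+1} = (x_i − d_i)/13. The first 4 digits are (1, 12, 6, 0).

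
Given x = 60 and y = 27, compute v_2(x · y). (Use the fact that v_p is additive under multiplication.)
v_2(1620) = 2

v_p(x) = 2 (factor: 60 = 2^2 · 15); v_p(y) = 0 (factor: 27 = 2^0 · 27). Additivity: v_p(xy) = v_p(x) + v_p(y) = 2 + 0 = 2. (Direct check: xy = 1620 = 2^2 · (405).)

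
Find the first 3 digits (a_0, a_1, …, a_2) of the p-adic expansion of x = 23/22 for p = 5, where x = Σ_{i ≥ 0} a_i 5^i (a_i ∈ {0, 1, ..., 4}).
(a_0, …, a_2) = (4, 1, 4)

v_5(23/22) = 0 (numerator and denominator both coprime to 5), so x ∈ ℤ_5^×. Compute digits iteratively via a_i = x_i mod 5, x_{i+1} = (x_i − a_i)/5, with x_0 = x:
  x_0 = 23/22;  a_0 = 4;  x_1 = (x_0 − 4)/5 = -13/22
  x_1 = -13/22;  a_1 = 1;  x_2 = (x_1 − 1)/5 = -7/22
  x_2 = -7/22;  a_2 = 4;  x_3 = (x_2 − 4)/5 = -19/22
Digits: (4, 1, 4).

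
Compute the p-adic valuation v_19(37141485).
v_19(37141485) = 5

v_19(n) is the largest exponent k such that 19^k divides n. Factor out: 37141485 = 19^5 · 15. (Sign doesn't affect v_p.) So v_19(37141485) = 5.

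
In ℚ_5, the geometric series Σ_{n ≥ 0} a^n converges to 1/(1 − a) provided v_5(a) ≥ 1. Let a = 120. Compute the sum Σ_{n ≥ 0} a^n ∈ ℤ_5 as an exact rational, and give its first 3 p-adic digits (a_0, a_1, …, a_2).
Σ a^n = 1/(1 − a) = -1/119;  first 3 digits = (1, 4, 0)

v_5(a) = 1 ≥ 1, so the series converges in ℤ_5 to 1/(1 − a) = 1/(1 − 120) = -1/119. Expand this rational in ℤ_5: compute digits iteratively via d_i = x_i mod 5, x_{i+1} = (x_i − d_i)/5. The first 3 digits are (1, 4, 0).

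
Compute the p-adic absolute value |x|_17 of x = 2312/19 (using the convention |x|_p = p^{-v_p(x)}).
|2312/19|_17 = 1/289

Step 1 — compute v_17(x) by factoring powers of 17 out of the numerator and denominator: v_17(2312/19) = 2. Step 2 — apply |x|_p = p^{-v_p(x)} = 17^{-2} = 1/289.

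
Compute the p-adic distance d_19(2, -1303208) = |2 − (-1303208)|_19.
d_19(2, -1303208) = 1/130321

Step 1 — x − y = 2 − (-1303208) = 1303210. Step 2 — v_19(1303210) = 4 (factor: 1303210 = (19^4 · 10); the sign does not affect v_p). Step 3 — |x − y|_19 = 19^{-4} = 1/130321.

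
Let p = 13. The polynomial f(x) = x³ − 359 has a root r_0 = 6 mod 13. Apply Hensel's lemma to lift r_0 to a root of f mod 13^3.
r_2 = 1943 (mod 2197)

Hensel: r_{i+1} = r_i − f(r_i)/f′(r_i) mod 13^{i+2}, where f′(x) = 3x². Iterate:
  r_0 = 6 (mod 13)
  r_1 = 84 (mod 169)
  r_2 = 1943 (mod 2197)
Final: r = 1943 with f(r) ≡ 0 mod 13^3.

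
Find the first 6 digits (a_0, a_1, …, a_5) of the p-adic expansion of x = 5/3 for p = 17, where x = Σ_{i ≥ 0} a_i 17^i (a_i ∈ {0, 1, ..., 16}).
(a_0, …, a_5) = (13, 5, 11, 5, 11, 5)

v_17(5/3) = 0 (numerator and denominator both coprime to 17), so x ∈ ℤ_17^×. Compute digits iteratively via a_i = x_i mod 17, x_{i+1} = (x_i − a_i)/17, with x_0 = x:
  x_0 = 5/3;  a_0 = 13;  x_1 = (x_0 − 13)/17 = -2/3
  x_1 = -2/3;  a_1 = 5;  x_2 = (x_1 − 5)/17 = -1/3
  x_2 = -1/3;  a_2 = 11;  x_3 = (x_2 − 11)/17 = -2/3
  x_3 = -2/3;  a_3 = 5;  x_4 = (x_3 − 5)/17 = -1/3
  x_4 = -1/3;  a_4 = 11;  x_5 = (x_4 − 11)/17 = -2/3
  x_5 = -2/3;  a_5 = 5;  x_6 = (x_5 − 5)/17 = -1/3
Digits: (13, 5, 11, 5, 11, 5).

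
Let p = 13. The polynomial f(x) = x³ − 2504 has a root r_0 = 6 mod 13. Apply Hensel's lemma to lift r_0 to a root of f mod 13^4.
r_3 = 5141 (mod 28561)

Hensel: r_{i+1} = r_i − f(r_i)/f′(r_i) mod 13^{i+2}, where f′(x) = 3x². Iterate:
  r_0 = 6 (mod 13)
  r_1 = 71 (mod 169)
  r_2 = 747 (mod 2197)
  r_3 = 5141 (mod 28561)
Final: r = 5141 with f(r) ≡ 0 mod 13^4.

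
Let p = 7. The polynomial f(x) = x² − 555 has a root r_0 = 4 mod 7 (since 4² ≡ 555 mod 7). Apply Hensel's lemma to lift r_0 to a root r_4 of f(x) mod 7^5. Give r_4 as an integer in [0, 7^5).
r_4 = 1572 (mod 16807)

Hensel's recurrence: r_{i+1} = r_i − f(r_i)·(f′(r_i))^{-1} mod 7^{i+2}, with f′(x) = 2x. Iterate:
  r_0 = 4 (mod 7)
  r_1 = 4 (mod 49)
  r_2 = 200 (mod 343)
  r_3 = 1572 (mod 2401)
  r_4 = 1572 (mod 16807)
Final: r_4 = 1572, and one checks f(r_4) ≡ 0 mod 7^5.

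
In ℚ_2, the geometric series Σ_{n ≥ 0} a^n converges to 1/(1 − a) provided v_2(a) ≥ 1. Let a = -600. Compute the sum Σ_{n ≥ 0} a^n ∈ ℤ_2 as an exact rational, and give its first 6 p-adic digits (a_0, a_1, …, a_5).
Σ a^n = 1/(1 − a) = 1/601;  first 6 digits = (1, 0, 0, 1, 0, 1)

v_2(a) = 3 ≥ 1, so the series converges in ℤ_2 to 1/(1 − a) = 1/(1 − (-600)) = 1/601. Expand this rational in ℤ_2: compute digits iteratively via d_i = x_i mod 2, x_{i+1} = (x_i − d_i)/2. The first 6 digits are (1, 0, 0, 1, 0, 1).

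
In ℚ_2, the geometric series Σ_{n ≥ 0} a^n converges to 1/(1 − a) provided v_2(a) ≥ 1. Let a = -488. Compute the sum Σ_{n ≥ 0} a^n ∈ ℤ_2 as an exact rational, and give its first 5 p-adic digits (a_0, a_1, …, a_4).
Σ a^n = 1/(1 − a) = 1/489;  first 5 digits = (1, 0, 0, 1, 1)

v_2(a) = 3 ≥ 1, so the series converges in ℤ_2 to 1/(1 − a) = 1/(1 − (-488)) = 1/489. Expand this rational in ℤ_2: compute digits iteratively via d_i = x_i mod 2, x_{i+1} = (x_i − d_i)/2. The first 5 digits are (1, 0, 0, 1, 1).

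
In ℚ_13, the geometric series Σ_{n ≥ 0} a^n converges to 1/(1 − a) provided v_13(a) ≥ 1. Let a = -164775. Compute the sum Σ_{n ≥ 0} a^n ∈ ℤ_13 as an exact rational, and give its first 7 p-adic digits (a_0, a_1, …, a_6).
Σ a^n = 1/(1 − a) = 1/164776;  first 7 digits = (1, 0, 0, 3, 7, 12, 8)

v_13(a) = 3 ≥ 1, so the series converges in ℤ_13 to 1/(1 − a) = 1/(1 − (-164775)) = 1/164776. Expand this rational in ℤ_13: compute digits iteratively via d_i = x_i mod 13, x_{i+1} = (x_i − d_i)/13. The first 7 digits are (1, 0, 0, 3, 7, 12, 8).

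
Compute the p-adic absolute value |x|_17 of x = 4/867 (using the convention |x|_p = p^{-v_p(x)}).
|4/867|_17 = 289

Step 1 — compute v_17(x) by factoring powers of 17 out of the numerator and denominator: v_17(4/867) = -2. Step 2 — apply |x|_p = p^{-v_p(x)} = 17^{2} = 289.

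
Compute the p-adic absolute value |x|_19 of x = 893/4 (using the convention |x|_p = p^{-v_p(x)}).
|893/4|_19 = 1/19

Step 1 — compute v_19(x) by factoring powers of 19 out of the numerator and denominator: v_19(893/4) = 1. Step 2 — apply |x|_p = p^{-v_p(x)} = 19^{-1} = 1/19.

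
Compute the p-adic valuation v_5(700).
v_5(700) = 2

v_5(n) is the largest exponent k such that 5^k divides n. Factor out: 700 = 5^2 · 28. (Sign doesn't affect v_p.) So v_5(700) = 2.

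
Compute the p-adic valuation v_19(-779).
v_19(-779) = 1

v_19(n) is the largest exponent k such that 19^k divides n. Factor out: -779 = -19^1 · 41. (Sign doesn't affect v_p.) So v_19(-779) = 1.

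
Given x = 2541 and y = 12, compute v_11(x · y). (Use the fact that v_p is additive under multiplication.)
v_11(30492) = 2

v_p(x) = 2 (factor: 2541 = 11^2 · 21); v_p(y) = 0 (factor: 12 = 11^0 · 12). Additivity: v_p(xy) = v_p(x) + v_p(y) = 2 + 0 = 2. (Direct check: xy = 30492 = 11^2 · (252).)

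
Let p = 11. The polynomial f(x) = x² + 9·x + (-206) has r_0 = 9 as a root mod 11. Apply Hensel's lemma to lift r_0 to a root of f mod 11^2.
r_1 = 42 (mod 121)

Hensel: r_{i+1} = r_i − f(r_i)·(f′(r_i))^{-1} mod 11^{i+2}, f′(x) = 2x + 9. Iterate:
  r_0 = 9 (mod 11)
  r_1 = 42 (mod 121)
Final: r = 42 satisfies f(r) ≡ 0 mod 11^2.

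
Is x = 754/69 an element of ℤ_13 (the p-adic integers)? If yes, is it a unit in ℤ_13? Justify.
x ∈ ℤ_13 but not a unit; v_13(x) = 1 > 0

ℤ_13 = {x ∈ ℚ_13 : v_13(x) ≥ 0} and ℤ_13^× = {x ∈ ℤ_13 : v_13(x) = 0}. Here v_13(754/69) = v_13(num) − v_13(den) = 1; compare against these criteria.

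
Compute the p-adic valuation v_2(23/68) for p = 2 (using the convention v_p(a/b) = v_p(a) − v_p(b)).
v_2(23/68) = -2

Factor powers of 2 from the numerator and denominator of the reduced fraction: 23 = 2^0 · 23 and 68 = 2^2 · 17. Apply v_p(a/b) = v_p(a) − v_p(b): v_2(23/68) = 0 − 2 = -2.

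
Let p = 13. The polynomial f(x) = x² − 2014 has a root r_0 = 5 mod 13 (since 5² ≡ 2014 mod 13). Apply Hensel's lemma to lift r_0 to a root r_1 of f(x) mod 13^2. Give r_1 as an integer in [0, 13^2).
r_1 = 18 (mod 169)

Hensel's recurrence: r_{i+1} = r_i − f(r_i)·(f′(r_i))^{-1} mod 13^{i+2}, with f′(x) = 2x. Iterate:
  r_0 = 5 (mod 13)
  r_1 = 18 (mod 169)
Final: r_1 = 18, and one checks f(r_1) ≡ 0 mod 13^2.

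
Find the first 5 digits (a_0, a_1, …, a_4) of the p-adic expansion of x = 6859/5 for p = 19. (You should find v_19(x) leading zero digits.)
(a_0, …, a_4) = (0, 0, 0, 4, 15)

v_19(6859/5) = 3, so a_0 = ... = a_2 = 0. Factor out: x = 19^3 · u with u = 1/5 a unit in ℤ_19. Expand u iteratively via a_{v+i} = u_i mod 19, u_{i+1} = (u_i − a_{v+i})/19:
  u_0 = 1/5;  a_3 = 4;  u_1 = (u_0 − 4)/19 = -1/5
  u_1 = -1/5;  a_4 = 15;  u_2 = (u_1 − 15)/19 = -4/5
Digits: (0, 0, 0, 4, 15).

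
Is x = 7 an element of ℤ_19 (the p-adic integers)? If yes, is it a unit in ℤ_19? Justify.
x ∈ ℤ_19^× (unit); v_19(x) = 0

ℤ_19 = {x ∈ ℚ_19 : v_19(x) ≥ 0} and ℤ_19^× = {x ∈ ℤ_19 : v_19(x) = 0}. Here v_19(7) = v_19(num) − v_19(den) = 0; compare against these criteria.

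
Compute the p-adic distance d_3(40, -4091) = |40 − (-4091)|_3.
d_3(40, -4091) = 1/243

Step 1 — x − y = 40 − (-4091) = 4131. Step 2 — v_3(4131) = 5 (factor: 4131 = (3^5 · 17); the sign does not affect v_p). Step 3 — |x − y|_3 = 3^{-5} = 1/243.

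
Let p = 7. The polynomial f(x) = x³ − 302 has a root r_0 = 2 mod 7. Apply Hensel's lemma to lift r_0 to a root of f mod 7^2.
r_1 = 2 (mod 49)

Hensel: r_{i+1} = r_i − f(r_i)/f′(r_i) mod 7^{i+2}, where f′(x) = 3x². Iterate:
  r_0 = 2 (mod 7)
  r_1 = 2 (mod 49)
Final: r = 2 with f(r) ≡ 0 mod 7^2.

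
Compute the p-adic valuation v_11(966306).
v_11(966306) = 5

v_11(n) is the largest exponent k such that 11^k divides n. Factor out: 966306 = 11^5 · 6. (Sign doesn't affect v_p.) So v_11(966306) = 5.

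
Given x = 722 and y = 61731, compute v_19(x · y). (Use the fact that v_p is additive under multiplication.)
v_19(44569782) = 5

v_p(x) = 2 (factor: 722 = 19^2 · 2); v_p(y) = 3 (factor: 61731 = 19^3 · 9). Additivity: v_p(xy) = v_p(x) + v_p(y) = 2 + 3 = 5. (Direct check: xy = 44569782 = 19^5 · (18).)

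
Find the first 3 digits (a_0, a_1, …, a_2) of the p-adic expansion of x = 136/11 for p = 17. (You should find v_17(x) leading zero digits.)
(a_0, …, a_2) = (0, 10, 1)

v_17(136/11) = 1, so a_0 = ... = a_0 = 0. Factor out: x = 17^1 · u with u = 8/11 a unit in ℤ_17. Expand u iteratively via a_{v+i} = u_i mod 17, u_{i+1} = (u_i − a_{v+i})/17:
  u_0 = 8/11;  a_1 = 10;  u_1 = (u_0 − 10)/17 = -6/11
  u_1 = -6/11;  a_2 = 1;  u_2 = (u_1 − 1)/17 = -1/11
Digits: (0, 10, 1).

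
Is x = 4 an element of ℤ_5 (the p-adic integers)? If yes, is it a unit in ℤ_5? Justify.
x ∈ ℤ_5^× (unit); v_5(x) = 0

ℤ_5 = {x ∈ ℚ_5 : v_5(x) ≥ 0} and ℤ_5^× = {x ∈ ℤ_5 : v_5(x) = 0}. Here v_5(4) = v_5(num) − v_5(den) = 0; compare against these criteria.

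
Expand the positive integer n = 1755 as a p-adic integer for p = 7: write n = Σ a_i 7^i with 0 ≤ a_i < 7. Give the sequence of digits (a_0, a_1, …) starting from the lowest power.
(a_0, a_1, …) = (5, 5, 0, 5)

Repeated division by 7 gives the digits low-to-high: 1755 = 5 + 5·7^1 + 5·7^3. Digit sequence: (5, 5, 0, 5).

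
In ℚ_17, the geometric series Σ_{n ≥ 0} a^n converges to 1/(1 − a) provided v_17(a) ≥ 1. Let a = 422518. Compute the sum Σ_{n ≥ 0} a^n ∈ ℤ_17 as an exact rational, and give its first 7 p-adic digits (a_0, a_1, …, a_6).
Σ a^n = 1/(1 − a) = -1/422517;  first 7 digits = (1, 0, 0, 1, 5, 0, 1)

v_17(a) = 3 ≥ 1, so the series converges in ℤ_17 to 1/(1 − a) = 1/(1 − 422518) = -1/422517. Expand this rational in ℤ_17: compute digits iteratively via d_i = x_i mod 17, x_{i+1} = (x_i − d_i)/17. The first 7 digits are (1, 0, 0, 1, 5, 0, 1).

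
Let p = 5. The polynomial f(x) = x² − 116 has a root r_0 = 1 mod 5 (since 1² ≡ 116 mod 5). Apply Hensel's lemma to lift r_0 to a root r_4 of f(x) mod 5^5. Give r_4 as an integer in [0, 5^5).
r_4 = 296 (mod 3125)

Hensel's recurrence: r_{i+1} = r_i − f(r_i)·(f′(r_i))^{-1} mod 5^{i+2}, with f′(x) = 2x. Iterate:
  r_0 = 1 (mod 5)
  r_1 = 21 (mod 25)
  r_2 = 46 (mod 125)
  r_3 = 296 (mod 625)
  r_4 = 296 (mod 3125)
Final: r_4 = 296, and one checks f(r_4) ≡ 0 mod 5^5.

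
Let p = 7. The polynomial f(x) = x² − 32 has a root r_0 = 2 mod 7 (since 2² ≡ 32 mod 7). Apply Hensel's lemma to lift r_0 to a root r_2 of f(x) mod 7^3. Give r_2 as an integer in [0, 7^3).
r_2 = 254 (mod 343)

Hensel's recurrence: r_{i+1} = r_i − f(r_i)·(f′(r_i))^{-1} mod 7^{i+2}, with f′(x) = 2x. Iterate:
  r_0 = 2 (mod 7)
  r_1 = 9 (mod 49)
  r_2 = 254 (mod 343)
Final: r_2 = 254, and one checks f(r_2) ≡ 0 mod 7^3.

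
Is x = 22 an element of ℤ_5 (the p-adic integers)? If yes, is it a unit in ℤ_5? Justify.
x ∈ ℤ_5^× (unit); v_5(x) = 0

ℤ_5 = {x ∈ ℚ_5 : v_5(x) ≥ 0} and ℤ_5^× = {x ∈ ℤ_5 : v_5(x) = 0}. Here v_5(22) = v_5(num) − v_5(den) = 0; compare against these criteria.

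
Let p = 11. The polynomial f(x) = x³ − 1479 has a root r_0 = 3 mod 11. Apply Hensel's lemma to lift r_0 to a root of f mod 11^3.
r_2 = 1092 (mod 1331)

Hensel: r_{i+1} = r_i − f(r_i)/f′(r_i) mod 11^{i+2}, where f′(x) = 3x². Iterate:
  r_0 = 3 (mod 11)
  r_1 = 3 (mod 121)
  r_2 = 1092 (mod 1331)
Final: r = 1092 with f(r) ≡ 0 mod 11^3.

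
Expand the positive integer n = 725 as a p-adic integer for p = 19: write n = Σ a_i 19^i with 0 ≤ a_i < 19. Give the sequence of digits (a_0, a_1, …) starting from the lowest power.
(a_0, a_1, …) = (3, 0, 2)

Repeated division by 19 gives the digits low-to-high: 725 = 3 + 2·19^2. Digit sequence: (3, 0, 2).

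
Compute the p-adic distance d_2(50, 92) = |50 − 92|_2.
d_2(50, 92) = 1/2

Step 1 — x − y = 50 − 92 = -42. Step 2 — v_2(-42) = 1 (factor: -42 = −(2^1 · 21); the sign does not affect v_p). Step 3 — |x − y|_2 = 2^{-1} = 1/2.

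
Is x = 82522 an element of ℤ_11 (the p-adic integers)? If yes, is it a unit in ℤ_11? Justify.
x ∈ ℤ_11 but not a unit; v_11(x) = 3 > 0

ℤ_11 = {x ∈ ℚ_11 : v_11(x) ≥ 0} and ℤ_11^× = {x ∈ ℤ_11 : v_11(x) = 0}. Here v_11(82522) = v_11(num) − v_11(den) = 3; compare against these criteria.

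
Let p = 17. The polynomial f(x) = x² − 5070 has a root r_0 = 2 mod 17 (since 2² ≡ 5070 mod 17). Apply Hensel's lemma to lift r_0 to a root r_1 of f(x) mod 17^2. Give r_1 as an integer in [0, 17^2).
r_1 = 257 (mod 289)

Hensel's recurrence: r_{i+1} = r_i − f(r_i)·(f′(r_i))^{-1} mod 17^{i+2}, with f′(x) = 2x. Iterate:
  r_0 = 2 (mod 17)
  r_1 = 257 (mod 289)
Final: r_1 = 257, and one checks f(r_1) ≡ 0 mod 17^2.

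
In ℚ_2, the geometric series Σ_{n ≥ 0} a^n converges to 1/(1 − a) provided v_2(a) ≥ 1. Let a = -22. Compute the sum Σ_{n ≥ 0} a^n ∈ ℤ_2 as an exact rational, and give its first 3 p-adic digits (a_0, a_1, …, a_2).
Σ a^n = 1/(1 − a) = 1/23;  first 3 digits = (1, 1, 1)

v_2(a) = 1 ≥ 1, so the series converges in ℤ_2 to 1/(1 − a) = 1/(1 − (-22)) = 1/23. Expand this rational in ℤ_2: compute digits iteratively via d_i = x_i mod 2, x_{i+1} = (x_i − d_i)/2. The first 3 digits are (1, 1, 1).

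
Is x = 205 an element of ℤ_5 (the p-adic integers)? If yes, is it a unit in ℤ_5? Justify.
x ∈ ℤ_5 but not a unit; v_5(x) = 1 > 0

ℤ_5 = {x ∈ ℚ_5 : v_5(x) ≥ 0} and ℤ_5^× = {x ∈ ℤ_5 : v_5(x) = 0}. Here v_5(205) = v_5(num) − v_5(den) = 1; compare against these criteria.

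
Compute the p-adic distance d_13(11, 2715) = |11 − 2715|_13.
d_13(11, 2715) = 1/169

Step 1 — x − y = 11 − 2715 = -2704. Step 2 — v_13(-2704) = 2 (factor: -2704 = −(13^2 · 16); the sign does not affect v_p). Step 3 — |x − y|_13 = 13^{-2} = 1/169.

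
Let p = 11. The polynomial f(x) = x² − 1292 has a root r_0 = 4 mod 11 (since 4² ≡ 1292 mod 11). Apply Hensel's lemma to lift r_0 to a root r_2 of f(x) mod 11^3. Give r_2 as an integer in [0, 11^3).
r_2 = 103 (mod 1331)

Hensel's recurrence: r_{i+1} = r_i − f(r_i)·(f′(r_i))^{-1} mod 11^{i+2}, with f′(x) = 2x. Iterate:
  r_0 = 4 (mod 11)
  r_1 = 103 (mod 121)
  r_2 = 103 (mod 1331)
Final: r_2 = 103, and one checks f(r_2) ≡ 0 mod 11^3.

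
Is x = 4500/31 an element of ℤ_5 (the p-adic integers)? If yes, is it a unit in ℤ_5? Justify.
x ∈ ℤ_5 but not a unit; v_5(x) = 3 > 0

ℤ_5 = {x ∈ ℚ_5 : v_5(x) ≥ 0} and ℤ_5^× = {x ∈ ℤ_5 : v_5(x) = 0}. Here v_5(4500/31) = v_5(num) − v_5(den) = 3; compare against these criteria.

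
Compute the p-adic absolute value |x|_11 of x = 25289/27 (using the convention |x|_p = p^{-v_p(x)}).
|25289/27|_11 = 1/1331

Step 1 — compute v_11(x) by factoring powers of 11 out of the numerator and denominator: v_11(25289/27) = 3. Step 2 — apply |x|_p = p^{-v_p(x)} = 11^{-3} = 1/1331.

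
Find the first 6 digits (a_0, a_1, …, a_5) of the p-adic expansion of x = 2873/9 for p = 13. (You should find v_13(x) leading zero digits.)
(a_0, …, a_5) = (0, 0, 12, 5, 1, 10)

v_13(2873/9) = 2, so a_0 = ... = a_1 = 0. Factor out: x = 13^2 · u with u = 17/9 a unit in ℤ_13. Expand u iteratively via a_{v+i} = u_i mod 13, u_{i+1} = (u_i − a_{v+i})/13:
  u_0 = 17/9;  a_2 = 12;  u_1 = (u_0 − 12)/13 = -7/9
  u_1 = -7/9;  a_3 = 5;  u_2 = (u_1 − 5)/13 = -4/9
  u_2 = -4/9;  a_4 = 1;  u_3 = (u_2 − 1)/13 = -1/9
  u_3 = -1/9;  a_5 = 10;  u_4 = (u_3 − 10)/13 = -7/9
Digits: (0, 0, 12, 5, 1, 10).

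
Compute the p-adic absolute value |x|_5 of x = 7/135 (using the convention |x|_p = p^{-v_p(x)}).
|7/135|_5 = 5

Step 1 — compute v_5(x) by factoring powers of 5 out of the numerator and denominator: v_5(7/135) = -1. Step 2 — apply |x|_p = p^{-v_p(x)} = 5^{1} = 5.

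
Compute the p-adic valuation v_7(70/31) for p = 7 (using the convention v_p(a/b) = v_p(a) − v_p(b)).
v_7(70/31) = 1

Factor powers of 7 from the numerator and denominator of the reduced fraction: 70 = 7^1 · 10 and 31 = 7^0 · 31. Apply v_p(a/b) = v_p(a) − v_p(b): v_7(70/31) = 1 − 0 = 1.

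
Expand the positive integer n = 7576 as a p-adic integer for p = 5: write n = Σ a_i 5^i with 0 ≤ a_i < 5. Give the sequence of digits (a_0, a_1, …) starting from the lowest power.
(a_0, a_1, …) = (1, 0, 3, 0, 2, 2)

Repeated division by 5 gives the digits low-to-high: 7576 = 1 + 3·5^2 + 2·5^4 + 2·5^5. Digit sequence: (1, 0, 3, 0, 2, 2).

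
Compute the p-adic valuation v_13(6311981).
v_13(6311981) = 5

v_13(n) is the largest exponent k such that 13^k divides n. Factor out: 6311981 = 13^5 · 17. (Sign doesn't affect v_p.) So v_13(6311981) = 5.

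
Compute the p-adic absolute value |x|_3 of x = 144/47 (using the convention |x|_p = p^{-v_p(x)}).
|144/47|_3 = 1/9

Step 1 — compute v_3(x) by factoring powers of 3 out of the numerator and denominator: v_3(144/47) = 2. Step 2 — apply |x|_p = p^{-v_p(x)} = 3^{-2} = 1/9.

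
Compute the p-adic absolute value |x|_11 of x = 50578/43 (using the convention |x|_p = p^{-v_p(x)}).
|50578/43|_11 = 1/1331

Step 1 — compute v_11(x) by factoring powers of 11 out of the numerator and denominator: v_11(50578/43) = 3. Step 2 — apply |x|_p = p^{-v_p(x)} = 11^{-3} = 1/1331.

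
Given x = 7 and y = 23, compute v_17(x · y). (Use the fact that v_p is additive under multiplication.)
v_17(161) = 0

v_p(x) = 0 (factor: 7 = 17^0 · 7); v_p(y) = 0 (factor: 23 = 17^0 · 23). Additivity: v_p(xy) = v_p(x) + v_p(y) = 0 + 0 = 0. (Direct check: xy = 161 = 17^0 · (161).)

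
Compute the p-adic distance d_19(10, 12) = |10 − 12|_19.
d_19(10, 12) = 1

Step 1 — x − y = 10 − 12 = -2. Step 2 — v_19(-2) = 0 (factor: -2 = −(19^0 · 2); the sign does not affect v_p). Step 3 — |x − y|_19 = 19^{0} = 1.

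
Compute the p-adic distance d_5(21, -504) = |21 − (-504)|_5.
d_5(21, -504) = 1/25

Step 1 — x − y = 21 − (-504) = 525. Step 2 — v_5(525) = 2 (factor: 525 = (5^2 · 21); the sign does not affect v_p). Step 3 — |x − y|_5 = 5^{-2} = 1/25.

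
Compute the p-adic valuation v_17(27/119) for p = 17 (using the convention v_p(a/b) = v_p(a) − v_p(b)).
v_17(27/119) = -1

Factor powers of 17 from the numerator and denominator of the reduced fraction: 27 = 17^0 · 27 and 119 = 17^1 · 7. Apply v_p(a/b) = v_p(a) − v_p(b): v_17(27/119) = 0 − 1 = -1.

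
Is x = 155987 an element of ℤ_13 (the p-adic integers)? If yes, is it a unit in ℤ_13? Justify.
x ∈ ℤ_13 but not a unit; v_13(x) = 3 > 0

ℤ_13 = {x ∈ ℚ_13 : v_13(x) ≥ 0} and ℤ_13^× = {x ∈ ℤ_13 : v_13(x) = 0}. Here v_13(155987) = v_13(num) − v_13(den) = 3; compare against these criteria.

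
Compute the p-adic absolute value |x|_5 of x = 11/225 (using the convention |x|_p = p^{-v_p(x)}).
|11/225|_5 = 25

Step 1 — compute v_5(x) by factoring powers of 5 out of the numerator and denominator: v_5(11/225) = -2. Step 2 — apply |x|_p = p^{-v_p(x)} = 5^{2} = 25.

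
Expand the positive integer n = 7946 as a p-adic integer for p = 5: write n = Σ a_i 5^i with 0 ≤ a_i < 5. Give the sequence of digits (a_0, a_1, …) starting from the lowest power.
(a_0, a_1, …) = (1, 4, 2, 3, 2, 2)

Repeated division by 5 gives the digits low-to-high: 7946 = 1 + 4·5^1 + 2·5^2 + 3·5^3 + 2·5^4 + 2·5^5. Digit sequence: (1, 4, 2, 3, 2, 2).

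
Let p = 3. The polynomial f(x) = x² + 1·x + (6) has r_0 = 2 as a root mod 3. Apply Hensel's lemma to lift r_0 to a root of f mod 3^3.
r_2 = 14 (mod 27)

Hensel: r_{i+1} = r_i − f(r_i)·(f′(r_i))^{-1} mod 3^{i+2}, f′(x) = 2x + 1. Iterate:
  r_0 = 2 (mod 3)
  r_1 = 5 (mod 9)
  r_2 = 14 (mod 27)
Final: r = 14 satisfies f(r) ≡ 0 mod 3^3.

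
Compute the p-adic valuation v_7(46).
v_7(46) = 0

v_7(n) is the largest exponent k such that 7^k divides n. Factor out: 46 = 7^0 · 46. (Sign doesn't affect v_p.) So v_7(46) = 0.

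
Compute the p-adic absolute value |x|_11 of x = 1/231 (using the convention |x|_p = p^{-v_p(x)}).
|1/231|_11 = 11

Step 1 — compute v_11(x) by factoring powers of 11 out of the numerator and denominator: v_11(1/231) = -1. Step 2 — apply |x|_p = p^{-v_p(x)} = 11^{1} = 11.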